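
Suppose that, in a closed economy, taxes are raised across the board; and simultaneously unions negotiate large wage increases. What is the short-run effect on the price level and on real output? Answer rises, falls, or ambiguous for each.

The first event is a negative demand shock: AD shifts left, which by itself pushes P down and Y down.
The second is an adverse supply shock: SRAS shifts left, which by itself pushes P up and Y down.
The two shocks push P in opposite directions, so the effect on P is ambiguous. Both shocks push Y down, so Y falls.

Price level: ambiguous; output: falls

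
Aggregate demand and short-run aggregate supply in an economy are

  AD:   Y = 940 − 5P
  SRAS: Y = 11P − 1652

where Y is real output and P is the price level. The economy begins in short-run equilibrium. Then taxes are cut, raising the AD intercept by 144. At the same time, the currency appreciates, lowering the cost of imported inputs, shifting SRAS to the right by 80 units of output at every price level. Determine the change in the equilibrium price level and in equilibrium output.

After both shocks: AD is Y = 1084 − 5P and SRAS is Y = 11P − 1572.
Setting them equal: 2656 = 16P, so P = 166.
Y = 1084 − 5·166 = 254.
Initially P = 162, Y = 130, so ΔP = +4 and ΔY = +124.

ΔP = +4, ΔY = +124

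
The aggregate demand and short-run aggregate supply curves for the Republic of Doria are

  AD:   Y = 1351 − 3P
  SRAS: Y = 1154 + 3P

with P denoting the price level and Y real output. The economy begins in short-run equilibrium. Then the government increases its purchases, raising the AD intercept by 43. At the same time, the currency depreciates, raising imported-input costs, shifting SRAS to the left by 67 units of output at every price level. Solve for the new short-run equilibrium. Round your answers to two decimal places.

After both shocks: AD is Y = 1394 − 3P and SRAS is Y = 1087 + 3P.
Setting them equal: 307 = 6P, so P = 51.17.
Substituting into AD, Y = 1240.50.

P = 51.17, Y = 1240.50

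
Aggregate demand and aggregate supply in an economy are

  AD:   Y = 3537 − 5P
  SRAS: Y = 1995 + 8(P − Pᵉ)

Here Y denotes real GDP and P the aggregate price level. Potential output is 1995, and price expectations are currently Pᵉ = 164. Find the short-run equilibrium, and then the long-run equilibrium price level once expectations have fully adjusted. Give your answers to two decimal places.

Short run: P = 219.54, Y = 2439.31. Long run: P = 308.40.

Short run: with Pᵉ = 164, SRAS is Y = 683 + 8P. Setting AD = SRAS gives 2854 = 13P, so P = 219.54 and Y = 3537 − 5P = 2439.31.
Output 2439.31 is above potential 1995, so over time expected prices rise and SRAS shifts left until Y returns to 1995.
Long run: Y = 1995 on the AD curve gives 1995 = 3537 − 5P, so P = 308.40.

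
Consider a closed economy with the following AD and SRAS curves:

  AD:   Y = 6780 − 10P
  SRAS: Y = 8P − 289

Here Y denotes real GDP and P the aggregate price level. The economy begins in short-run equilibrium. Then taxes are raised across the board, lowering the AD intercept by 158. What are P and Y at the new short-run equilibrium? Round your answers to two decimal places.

P = 383.94, Y = 2782.56

This is a negative demand shock: AD shifts left.
New AD: Y = 6622 − 10P.
Set AD = SRAS: 6622 − 10P = 8P − 289, so 6911 = 18P and P = 383.94.
Substituting into AD, Y = 2782.56.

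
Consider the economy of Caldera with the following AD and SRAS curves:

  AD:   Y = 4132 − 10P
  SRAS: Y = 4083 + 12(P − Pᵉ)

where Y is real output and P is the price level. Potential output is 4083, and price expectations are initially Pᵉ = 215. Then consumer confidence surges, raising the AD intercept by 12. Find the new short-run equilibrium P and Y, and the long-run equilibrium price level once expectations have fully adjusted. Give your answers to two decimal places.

AD shifts right: new AD is Y = 4144 − 10P. With Pᵉ = 215, SRAS is Y = 1503 + 12P.
Short run: 4144 − 10P = 1503 + 12P gives 2641 = 22P, so P = 120.05 and Y = 4144 − 10P = 2943.55.
Y = 2943.55 is below potential 4083; expectations adjust and SRAS shifts right until Y = 4083.
Long run: on the new AD curve, 4083 = 4144 − 10P gives P = 6.10.

Short run: P = 120.05, Y = 2943.55. Long run: P = 6.10.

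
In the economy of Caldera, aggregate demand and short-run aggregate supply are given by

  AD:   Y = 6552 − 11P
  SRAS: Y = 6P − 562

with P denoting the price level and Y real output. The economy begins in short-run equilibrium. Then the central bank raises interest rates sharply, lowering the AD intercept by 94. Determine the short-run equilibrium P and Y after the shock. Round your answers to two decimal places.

P = 412.94, Y = 1915.65

This is a negative demand shock: AD shifts left.
New AD: Y = 6458 − 11P.
Set AD = SRAS: 6458 − 11P = 6P − 562, so 7020 = 17P and P = 412.94.
Substituting into AD, Y = 1915.65.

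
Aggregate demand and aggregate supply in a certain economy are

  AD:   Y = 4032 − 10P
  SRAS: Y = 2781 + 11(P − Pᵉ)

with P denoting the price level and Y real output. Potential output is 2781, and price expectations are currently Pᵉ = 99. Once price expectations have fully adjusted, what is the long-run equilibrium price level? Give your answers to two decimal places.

Short run: with Pᵉ = 99, SRAS is Y = 1692 + 11P. Setting AD = SRAS gives 2340 = 21P, so P = 111.43 and Y = 4032 − 10P = 2917.71.
Output 2917.71 is above potential 2781, so over time expected prices rise and SRAS shifts left until Y returns to 2781.
Long run: Y = 2781 on the AD curve gives 2781 = 4032 − 10P, so P = 125.10.

Long-run P = 125.10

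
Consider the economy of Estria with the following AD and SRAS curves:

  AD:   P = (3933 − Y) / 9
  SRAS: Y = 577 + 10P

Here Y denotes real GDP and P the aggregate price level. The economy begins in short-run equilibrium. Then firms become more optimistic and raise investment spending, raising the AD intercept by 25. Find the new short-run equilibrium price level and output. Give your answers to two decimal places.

This is a positive demand shock: AD shifts right.
New AD: Y = 3958 − 9P.
Set AD = SRAS: 3958 − 9P = 577 + 10P, so 3381 = 19P and P = 177.95.
Substituting into AD, Y = 2356.47.

P = 177.95, Y = 2356.47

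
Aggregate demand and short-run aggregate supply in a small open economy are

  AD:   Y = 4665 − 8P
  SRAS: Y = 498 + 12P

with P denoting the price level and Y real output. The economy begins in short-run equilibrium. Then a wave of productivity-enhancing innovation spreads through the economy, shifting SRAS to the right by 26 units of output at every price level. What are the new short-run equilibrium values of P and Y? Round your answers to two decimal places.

This is a positive supply shock: SRAS shifts right.
New SRAS: Y = 524 + 12P.
Set AD = SRAS: 4665 − 8P = 524 + 12P, so 4141 = 20P and P = 207.05.
Substituting into AD, Y = 3008.60.

P = 207.05, Y = 3008.60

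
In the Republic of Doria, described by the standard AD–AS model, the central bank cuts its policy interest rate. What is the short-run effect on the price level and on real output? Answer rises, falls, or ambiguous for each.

This is a positive demand shock: AD shifts right.
Moving along the upward-sloping SRAS curve, P rises and Y rises.

Price level: rises; output: rises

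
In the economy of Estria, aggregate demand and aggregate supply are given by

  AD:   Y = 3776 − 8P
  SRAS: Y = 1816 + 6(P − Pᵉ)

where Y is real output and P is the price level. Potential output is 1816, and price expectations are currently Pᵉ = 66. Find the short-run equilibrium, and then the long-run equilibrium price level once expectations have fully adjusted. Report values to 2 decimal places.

Short run: P = 168.29, Y = 2429.71. Long run: P = 245.00.

Short run: with Pᵉ = 66, SRAS is Y = 1420 + 6P. Setting AD = SRAS gives 2356 = 14P, so P = 168.29 and Y = 3776 − 8P = 2429.71.
Output 2429.71 is above potential 1816, so over time expected prices rise and SRAS shifts left until Y returns to 1816.
Long run: Y = 1816 on the AD curve gives 1816 = 3776 − 8P, so P = 245.00.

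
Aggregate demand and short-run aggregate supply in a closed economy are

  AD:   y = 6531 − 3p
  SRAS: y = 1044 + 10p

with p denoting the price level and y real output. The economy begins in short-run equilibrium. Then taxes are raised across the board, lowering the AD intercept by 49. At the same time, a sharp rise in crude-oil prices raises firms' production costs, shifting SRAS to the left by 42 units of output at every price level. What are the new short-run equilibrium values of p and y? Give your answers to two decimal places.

p = 421.54, y = 5217.38

After both shocks: AD is y = 6482 − 3p and SRAS is y = 1002 + 10p.
Setting them equal: 5480 = 13p, so p = 421.54.
Substituting into AD, y = 5217.38.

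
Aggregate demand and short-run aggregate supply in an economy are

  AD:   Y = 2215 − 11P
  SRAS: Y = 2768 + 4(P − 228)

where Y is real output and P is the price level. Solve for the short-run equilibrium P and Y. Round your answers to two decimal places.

P = 23.93, Y = 1951.73

Write SRAS as Y = 2768 + 4P − 912 = 1856 + 4P.
Set AD = SRAS: 2215 − 11P = 1856 + 4P, so 359 = 15P and P = 23.93.
Substituting into AD, Y = 2215 − 11P = 1951.73.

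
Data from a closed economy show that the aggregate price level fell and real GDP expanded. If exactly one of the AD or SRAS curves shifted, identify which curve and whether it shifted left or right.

SRAS shifted right

P fell and Y rose. An AD shift moves P and Y in the same direction; an SRAS shift moves them in opposite directions.
Here P and Y moved in opposite directions, so the SRAS curve shifted.
Since Y rose, SRAS shifted right.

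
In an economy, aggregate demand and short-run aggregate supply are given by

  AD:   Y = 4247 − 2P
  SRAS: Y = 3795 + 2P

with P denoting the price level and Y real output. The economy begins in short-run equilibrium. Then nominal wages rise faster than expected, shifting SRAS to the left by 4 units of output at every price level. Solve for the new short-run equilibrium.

P = 114, Y = 4019

This is a negative supply shock: SRAS shifts left.
New SRAS: Y = 3791 + 2P.
Set AD = SRAS: 4247 − 2P = 3791 + 2P, so 456 = 4P and P = 114.
Y = 4247 − 2·114 = 4019.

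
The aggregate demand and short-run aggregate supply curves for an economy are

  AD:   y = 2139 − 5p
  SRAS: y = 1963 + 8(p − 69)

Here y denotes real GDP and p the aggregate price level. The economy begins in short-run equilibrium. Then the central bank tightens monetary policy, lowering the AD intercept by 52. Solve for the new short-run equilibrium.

p = 52, y = 1827

This is a negative demand shock: AD shifts left.
New AD: y = 2087 − 5p.
SRAS can be written y = 1411 + 8p.
Set AD = SRAS: 2087 − 5p = 1411 + 8p, so 676 = 13p and p = 52.
y = 2087 − 5·52 = 1827.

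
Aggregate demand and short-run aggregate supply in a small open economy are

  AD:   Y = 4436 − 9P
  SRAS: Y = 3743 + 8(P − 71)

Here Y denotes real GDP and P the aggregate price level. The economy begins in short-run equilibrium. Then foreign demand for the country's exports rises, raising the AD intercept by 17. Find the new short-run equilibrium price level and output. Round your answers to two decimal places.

P = 75.18, Y = 3776.41

This is a positive demand shock: AD shifts right.
New AD: Y = 4453 − 9P.
SRAS can be written Y = 3175 + 8P.
Set AD = SRAS: 4453 − 9P = 3175 + 8P, so 1278 = 17P and P = 75.18.
Substituting into AD, Y = 3776.41.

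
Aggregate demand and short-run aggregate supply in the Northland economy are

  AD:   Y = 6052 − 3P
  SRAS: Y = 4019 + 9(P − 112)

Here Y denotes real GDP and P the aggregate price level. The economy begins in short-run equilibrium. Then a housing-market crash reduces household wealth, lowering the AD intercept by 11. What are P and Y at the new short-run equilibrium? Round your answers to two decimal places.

This is a negative demand shock: AD shifts left.
New AD: Y = 6041 − 3P.
SRAS can be written Y = 3011 + 9P.
Set AD = SRAS: 6041 − 3P = 3011 + 9P, so 3030 = 12P and P = 252.50.
Substituting into AD, Y = 5283.50.

P = 252.50, Y = 5283.50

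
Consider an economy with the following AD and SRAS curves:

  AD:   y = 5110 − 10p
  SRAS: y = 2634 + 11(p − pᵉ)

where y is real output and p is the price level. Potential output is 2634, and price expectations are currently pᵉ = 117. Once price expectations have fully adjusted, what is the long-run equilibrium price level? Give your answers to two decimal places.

Long-run p = 247.60

Short run: with pᵉ = 117, SRAS is y = 1347 + 11p. Setting AD = SRAS gives 3763 = 21p, so p = 179.19 and y = 5110 − 10p = 3318.10.
Output 3318.10 is above potential 2634, so over time expected prices rise and SRAS shifts left until y returns to 2634.
Long run: y = 2634 on the AD curve gives 2634 = 5110 − 10p, so p = 247.60.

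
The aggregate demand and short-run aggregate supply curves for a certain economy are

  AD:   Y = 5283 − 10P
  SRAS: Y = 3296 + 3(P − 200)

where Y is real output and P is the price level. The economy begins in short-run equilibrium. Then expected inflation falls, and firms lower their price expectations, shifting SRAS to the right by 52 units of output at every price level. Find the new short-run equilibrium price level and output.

This is a positive supply shock: SRAS shifts right.
New SRAS: Y = 2748 + 3P.
Set AD = SRAS: 5283 − 10P = 2748 + 3P, so 2535 = 13P and P = 195.
Y = 5283 − 10·195 = 3333.

P = 195, Y = 3333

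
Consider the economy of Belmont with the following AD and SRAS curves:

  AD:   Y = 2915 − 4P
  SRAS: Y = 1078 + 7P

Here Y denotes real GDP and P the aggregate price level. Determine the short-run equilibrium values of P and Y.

Set AD = SRAS: 2915 − 4P = 1078 + 7P, so 1837 = 11P and P = 167.
Then Y = 2915 − 4·167 = 2247.

P = 167, Y = 2247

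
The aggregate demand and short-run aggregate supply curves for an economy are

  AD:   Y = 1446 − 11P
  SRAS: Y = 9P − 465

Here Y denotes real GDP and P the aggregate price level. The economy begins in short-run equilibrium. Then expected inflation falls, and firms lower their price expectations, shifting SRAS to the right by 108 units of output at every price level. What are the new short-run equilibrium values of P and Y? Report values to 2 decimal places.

This is a positive supply shock: SRAS shifts right.
New SRAS: Y = 9P − 357.
Set AD = SRAS: 1446 − 11P = 9P − 357, so 1803 = 20P and P = 90.15.
Substituting into AD, Y = 454.35.

P = 90.15, Y = 454.35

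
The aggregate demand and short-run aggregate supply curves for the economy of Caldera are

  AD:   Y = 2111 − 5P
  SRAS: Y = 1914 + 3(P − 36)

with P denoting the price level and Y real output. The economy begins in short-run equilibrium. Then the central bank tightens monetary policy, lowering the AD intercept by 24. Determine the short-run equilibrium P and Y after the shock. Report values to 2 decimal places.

This is a negative demand shock: AD shifts left.
New AD: Y = 2087 − 5P.
SRAS can be written Y = 1806 + 3P.
Set AD = SRAS: 2087 − 5P = 1806 + 3P, so 281 = 8P and P = 35.13.
Substituting into AD, Y = 1911.38.

P = 35.13, Y = 1911.38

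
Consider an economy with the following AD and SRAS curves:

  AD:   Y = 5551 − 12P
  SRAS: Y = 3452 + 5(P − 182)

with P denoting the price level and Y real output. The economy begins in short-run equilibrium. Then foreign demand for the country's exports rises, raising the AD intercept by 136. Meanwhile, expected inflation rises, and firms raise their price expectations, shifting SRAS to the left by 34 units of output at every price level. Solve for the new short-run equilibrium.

After both shocks: AD is Y = 5687 − 12P and SRAS is Y = 2508 + 5P.
Setting them equal: 3179 = 17P, so P = 187.
Y = 5687 − 12·187 = 3443.

P = 187, Y = 3443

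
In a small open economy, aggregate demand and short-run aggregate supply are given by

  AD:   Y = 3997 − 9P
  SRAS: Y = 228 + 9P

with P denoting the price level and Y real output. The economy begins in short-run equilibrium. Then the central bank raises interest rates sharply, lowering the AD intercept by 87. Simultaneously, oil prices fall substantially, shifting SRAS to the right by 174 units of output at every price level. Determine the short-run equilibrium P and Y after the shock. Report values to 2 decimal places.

After both shocks: AD is Y = 3910 − 9P and SRAS is Y = 402 + 9P.
Setting them equal: 3508 = 18P, so P = 194.89.
Substituting into AD, Y = 2156.00.

P = 194.89, Y = 2156.00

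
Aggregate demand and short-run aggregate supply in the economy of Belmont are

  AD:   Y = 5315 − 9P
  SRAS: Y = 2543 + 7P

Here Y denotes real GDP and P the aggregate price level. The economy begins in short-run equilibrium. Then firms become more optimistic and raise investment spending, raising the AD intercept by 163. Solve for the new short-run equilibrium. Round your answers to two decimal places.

This is a positive demand shock: AD shifts right.
New AD: Y = 5478 − 9P.
Set AD = SRAS: 5478 − 9P = 2543 + 7P, so 2935 = 16P and P = 183.44.
Substituting into AD, Y = 3827.06.

P = 183.44, Y = 3827.06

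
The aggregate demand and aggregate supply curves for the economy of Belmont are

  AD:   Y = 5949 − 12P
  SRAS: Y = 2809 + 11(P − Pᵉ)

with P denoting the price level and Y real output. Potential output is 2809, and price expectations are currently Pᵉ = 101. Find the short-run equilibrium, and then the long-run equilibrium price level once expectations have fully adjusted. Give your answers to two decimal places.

Short run: P = 184.83, Y = 3731.09. Long run: P = 261.67.

Short run: with Pᵉ = 101, SRAS is Y = 1698 + 11P. Setting AD = SRAS gives 4251 = 23P, so P = 184.83 and Y = 5949 − 12P = 3731.09.
Output 3731.09 is above potential 2809, so over time expected prices rise and SRAS shifts left until Y returns to 2809.
Long run: Y = 2809 on the AD curve gives 2809 = 5949 − 12P, so P = 261.67.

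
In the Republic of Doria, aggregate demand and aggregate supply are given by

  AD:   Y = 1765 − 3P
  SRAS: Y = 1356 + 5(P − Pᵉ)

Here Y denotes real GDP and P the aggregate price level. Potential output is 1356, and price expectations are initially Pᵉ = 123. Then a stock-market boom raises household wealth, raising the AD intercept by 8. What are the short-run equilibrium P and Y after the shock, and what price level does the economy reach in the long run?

Short run: P = 129, Y = 1386. Long run: P = 139.

AD shifts right: new AD is Y = 1773 − 3P. With Pᵉ = 123, SRAS is Y = 741 + 5P.
Short run: 1773 − 3P = 741 + 5P gives 1032 = 8P, so P = 129 and Y = 1773 − 3·129 = 1386.
Y = 1386 is above potential 1356; expectations adjust and SRAS shifts left until Y = 1356.
Long run: on the new AD curve, 1356 = 1773 − 3P gives P = 139.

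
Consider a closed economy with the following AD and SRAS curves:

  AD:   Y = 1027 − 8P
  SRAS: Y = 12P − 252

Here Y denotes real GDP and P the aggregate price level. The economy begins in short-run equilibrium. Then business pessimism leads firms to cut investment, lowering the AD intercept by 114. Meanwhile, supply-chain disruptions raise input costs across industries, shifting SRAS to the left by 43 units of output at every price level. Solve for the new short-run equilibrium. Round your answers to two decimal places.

P = 60.40, Y = 429.80

After both shocks: AD is Y = 913 − 8P and SRAS is Y = 12P − 295.
Setting them equal: 1208 = 20P, so P = 60.40.
Substituting into AD, Y = 429.80.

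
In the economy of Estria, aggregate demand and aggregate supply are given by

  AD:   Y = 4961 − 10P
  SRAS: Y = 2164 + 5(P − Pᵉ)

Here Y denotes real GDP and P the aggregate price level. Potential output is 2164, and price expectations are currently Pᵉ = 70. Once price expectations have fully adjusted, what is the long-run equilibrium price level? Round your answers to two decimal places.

Long-run P = 279.70

Short run: with Pᵉ = 70, SRAS is Y = 1814 + 5P. Setting AD = SRAS gives 3147 = 15P, so P = 209.80 and Y = 4961 − 10P = 2863.00.
Output 2863.00 is above potential 2164, so over time expected prices rise and SRAS shifts left until Y returns to 2164.
Long run: Y = 2164 on the AD curve gives 2164 = 4961 − 10P, so P = 279.70.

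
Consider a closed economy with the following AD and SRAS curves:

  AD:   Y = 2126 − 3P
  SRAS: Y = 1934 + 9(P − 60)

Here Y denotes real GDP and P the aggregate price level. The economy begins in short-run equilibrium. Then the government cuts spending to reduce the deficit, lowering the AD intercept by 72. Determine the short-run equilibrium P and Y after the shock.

This is a negative demand shock: AD shifts left.
New AD: Y = 2054 − 3P.
SRAS can be written Y = 1394 + 9P.
Set AD = SRAS: 2054 − 3P = 1394 + 9P, so 660 = 12P and P = 55.
Y = 2054 − 3·55 = 1889.

P = 55, Y = 1889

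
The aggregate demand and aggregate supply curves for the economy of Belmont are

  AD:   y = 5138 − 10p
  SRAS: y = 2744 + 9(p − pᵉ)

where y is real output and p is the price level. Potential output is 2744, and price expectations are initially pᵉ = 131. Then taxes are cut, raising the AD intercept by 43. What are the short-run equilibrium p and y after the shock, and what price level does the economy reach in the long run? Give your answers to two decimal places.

Short run: p = 190.32, y = 3277.84. Long run: p = 243.70.

AD shifts right: new AD is y = 5181 − 10p. With pᵉ = 131, SRAS is y = 1565 + 9p.
Short run: 5181 − 10p = 1565 + 9p gives 3616 = 19p, so p = 190.32 and y = 5181 − 10p = 3277.84.
y = 3277.84 is above potential 2744; expectations adjust and SRAS shifts left until y = 2744.
Long run: on the new AD curve, 2744 = 5181 − 10p gives p = 243.70.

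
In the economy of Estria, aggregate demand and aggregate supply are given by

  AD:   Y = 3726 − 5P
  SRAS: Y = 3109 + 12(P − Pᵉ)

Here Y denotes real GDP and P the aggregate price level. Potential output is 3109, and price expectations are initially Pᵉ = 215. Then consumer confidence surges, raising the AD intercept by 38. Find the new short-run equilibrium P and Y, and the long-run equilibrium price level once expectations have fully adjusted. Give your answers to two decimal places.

Short run: P = 190.29, Y = 2812.53. Long run: P = 131.00.

AD shifts right: new AD is Y = 3764 − 5P. With Pᵉ = 215, SRAS is Y = 529 + 12P.
Short run: 3764 − 5P = 529 + 12P gives 3235 = 17P, so P = 190.29 and Y = 3764 − 5P = 2812.53.
Y = 2812.53 is below potential 3109; expectations adjust and SRAS shifts right until Y = 3109.
Long run: on the new AD curve, 3109 = 3764 − 5P gives P = 131.00.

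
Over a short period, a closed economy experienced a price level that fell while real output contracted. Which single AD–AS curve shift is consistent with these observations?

P fell and Y fell. An AD shift moves P and Y in the same direction; an SRAS shift moves them in opposite directions.
Here P and Y moved in the same direction, so the AD curve shifted.
Since Y fell, AD shifted left.

AD shifted left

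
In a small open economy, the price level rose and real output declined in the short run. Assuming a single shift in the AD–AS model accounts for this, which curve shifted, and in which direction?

P rose and Y fell. An AD shift moves P and Y in the same direction; an SRAS shift moves them in opposite directions.
Here P and Y moved in opposite directions, so the SRAS curve shifted.
Since Y fell, SRAS shifted left.

SRAS shifted left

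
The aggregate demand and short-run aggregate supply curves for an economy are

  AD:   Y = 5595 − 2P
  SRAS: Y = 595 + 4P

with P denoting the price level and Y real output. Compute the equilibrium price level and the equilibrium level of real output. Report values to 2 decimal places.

Set AD = SRAS: 5595 − 2P = 595 + 4P, so 5000 = 6P and P = 833.33.
Substituting into AD, Y = 5595 − 2P = 3928.33.

P = 833.33, Y = 3928.33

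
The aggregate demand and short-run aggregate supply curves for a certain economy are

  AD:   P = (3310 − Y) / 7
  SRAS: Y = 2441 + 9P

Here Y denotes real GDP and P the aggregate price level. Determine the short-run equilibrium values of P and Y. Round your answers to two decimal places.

Rearrange AD to Y = 3310 − 7P.
Set AD = SRAS: 3310 − 7P = 2441 + 9P, so 869 = 16P and P = 54.31.
Substituting into AD, Y = 3310 − 7P = 2929.81.

P = 54.31, Y = 2929.81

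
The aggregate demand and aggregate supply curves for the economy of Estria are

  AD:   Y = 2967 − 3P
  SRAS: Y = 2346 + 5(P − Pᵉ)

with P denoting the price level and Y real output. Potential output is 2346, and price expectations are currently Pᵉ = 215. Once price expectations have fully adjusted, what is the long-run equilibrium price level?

Short run: with Pᵉ = 215, SRAS is Y = 1271 + 5P. Setting AD = SRAS gives 1696 = 8P, so P = 212 and Y = 2967 − 3·212 = 2331.
Output 2331 is below potential 2346, so over time expected prices fall and SRAS shifts right until Y returns to 2346.
Long run: Y = 2346 on the AD curve gives 2346 = 2967 − 3P, so P = 207.

Long-run P = 207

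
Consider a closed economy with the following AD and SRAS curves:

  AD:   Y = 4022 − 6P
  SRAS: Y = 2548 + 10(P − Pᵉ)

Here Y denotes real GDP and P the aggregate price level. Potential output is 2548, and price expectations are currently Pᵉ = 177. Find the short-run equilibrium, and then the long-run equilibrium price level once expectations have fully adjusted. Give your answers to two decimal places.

Short run: P = 202.75, Y = 2805.50. Long run: P = 245.67.

Short run: with Pᵉ = 177, SRAS is Y = 778 + 10P. Setting AD = SRAS gives 3244 = 16P, so P = 202.75 and Y = 4022 − 6P = 2805.50.
Output 2805.50 is above potential 2548, so over time expected prices rise and SRAS shifts left until Y returns to 2548.
Long run: Y = 2548 on the AD curve gives 2548 = 4022 − 6P, so P = 245.67.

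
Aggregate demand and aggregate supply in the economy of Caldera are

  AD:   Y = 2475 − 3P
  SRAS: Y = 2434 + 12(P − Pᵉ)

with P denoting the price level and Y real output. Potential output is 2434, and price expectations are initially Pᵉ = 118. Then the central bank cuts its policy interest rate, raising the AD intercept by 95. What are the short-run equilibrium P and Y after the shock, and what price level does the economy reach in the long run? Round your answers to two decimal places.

Short run: P = 103.47, Y = 2259.60. Long run: P = 45.33.

AD shifts right: new AD is Y = 2570 − 3P. With Pᵉ = 118, SRAS is Y = 1018 + 12P.
Short run: 2570 − 3P = 1018 + 12P gives 1552 = 15P, so P = 103.47 and Y = 2570 − 3P = 2259.60.
Y = 2259.60 is below potential 2434; expectations adjust and SRAS shifts right until Y = 2434.
Long run: on the new AD curve, 2434 = 2570 − 3P gives P = 45.33.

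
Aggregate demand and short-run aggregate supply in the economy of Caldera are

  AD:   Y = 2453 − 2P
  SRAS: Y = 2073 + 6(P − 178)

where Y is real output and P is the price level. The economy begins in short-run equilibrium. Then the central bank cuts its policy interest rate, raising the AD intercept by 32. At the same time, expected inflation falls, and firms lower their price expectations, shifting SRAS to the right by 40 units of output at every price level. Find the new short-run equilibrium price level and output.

After both shocks: AD is Y = 2485 − 2P and SRAS is Y = 1045 + 6P.
Setting them equal: 1440 = 8P, so P = 180.
Y = 2485 − 2·180 = 2125.

P = 180, Y = 2125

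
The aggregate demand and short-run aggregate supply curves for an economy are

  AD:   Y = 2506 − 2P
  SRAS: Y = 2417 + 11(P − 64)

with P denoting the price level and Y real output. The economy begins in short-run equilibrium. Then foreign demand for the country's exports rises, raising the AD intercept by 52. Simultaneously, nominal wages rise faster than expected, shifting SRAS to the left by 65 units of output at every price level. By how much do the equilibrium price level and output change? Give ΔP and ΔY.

ΔP = +9, ΔY = +34

After both shocks: AD is Y = 2558 − 2P and SRAS is Y = 1648 + 11P.
Setting them equal: 910 = 13P, so P = 70.
Y = 2558 − 2·70 = 2418.
Initially P = 61, Y = 2384, so ΔP = +9 and ΔY = +34.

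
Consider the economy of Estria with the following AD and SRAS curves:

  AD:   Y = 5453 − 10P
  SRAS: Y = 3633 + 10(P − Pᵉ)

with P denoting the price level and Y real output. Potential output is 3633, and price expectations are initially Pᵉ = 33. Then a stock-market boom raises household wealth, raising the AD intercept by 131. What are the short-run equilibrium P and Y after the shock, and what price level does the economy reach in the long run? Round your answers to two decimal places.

Short run: P = 114.05, Y = 4443.50. Long run: P = 195.10.

AD shifts right: new AD is Y = 5584 − 10P. With Pᵉ = 33, SRAS is Y = 3303 + 10P.
Short run: 5584 − 10P = 3303 + 10P gives 2281 = 20P, so P = 114.05 and Y = 5584 − 10P = 4443.50.
Y = 4443.50 is above potential 3633; expectations adjust and SRAS shifts left until Y = 3633.
Long run: on the new AD curve, 3633 = 5584 − 10P gives P = 195.10.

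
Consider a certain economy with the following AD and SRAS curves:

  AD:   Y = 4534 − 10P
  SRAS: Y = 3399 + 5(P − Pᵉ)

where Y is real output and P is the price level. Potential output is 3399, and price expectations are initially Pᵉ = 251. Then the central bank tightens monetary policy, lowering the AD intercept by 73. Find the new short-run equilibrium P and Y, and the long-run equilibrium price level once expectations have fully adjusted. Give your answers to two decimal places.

AD shifts left: new AD is Y = 4461 − 10P. With Pᵉ = 251, SRAS is Y = 2144 + 5P.
Short run: 4461 − 10P = 2144 + 5P gives 2317 = 15P, so P = 154.47 and Y = 4461 − 10P = 2916.33.
Y = 2916.33 is below potential 3399; expectations adjust and SRAS shifts right until Y = 3399.
Long run: on the new AD curve, 3399 = 4461 − 10P gives P = 106.20.

Short run: P = 154.47, Y = 2916.33. Long run: P = 106.20.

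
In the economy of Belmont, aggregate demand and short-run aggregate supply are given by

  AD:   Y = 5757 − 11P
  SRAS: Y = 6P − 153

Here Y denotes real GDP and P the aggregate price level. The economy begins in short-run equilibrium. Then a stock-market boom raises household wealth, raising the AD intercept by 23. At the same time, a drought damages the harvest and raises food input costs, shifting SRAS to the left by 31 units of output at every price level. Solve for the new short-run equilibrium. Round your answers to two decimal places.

After both shocks: AD is Y = 5780 − 11P and SRAS is Y = 6P − 184.
Setting them equal: 5964 = 17P, so P = 350.82.
Substituting into AD, Y = 1920.94.

P = 350.82, Y = 1920.94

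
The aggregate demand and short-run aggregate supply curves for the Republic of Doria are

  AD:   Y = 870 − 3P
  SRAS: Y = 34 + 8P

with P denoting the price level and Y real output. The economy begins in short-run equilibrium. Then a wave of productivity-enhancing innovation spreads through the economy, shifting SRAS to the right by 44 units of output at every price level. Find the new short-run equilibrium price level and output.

This is a positive supply shock: SRAS shifts right.
New SRAS: Y = 78 + 8P.
Set AD = SRAS: 870 − 3P = 78 + 8P, so 792 = 11P and P = 72.
Y = 870 − 3·72 = 654.

P = 72, Y = 654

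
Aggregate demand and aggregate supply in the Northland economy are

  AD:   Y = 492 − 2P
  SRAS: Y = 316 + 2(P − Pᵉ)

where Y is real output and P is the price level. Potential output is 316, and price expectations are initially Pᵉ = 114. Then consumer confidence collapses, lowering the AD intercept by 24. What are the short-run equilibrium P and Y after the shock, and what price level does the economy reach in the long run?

Short run: P = 95, Y = 278. Long run: P = 76.

AD shifts left: new AD is Y = 468 − 2P. With Pᵉ = 114, SRAS is Y = 88 + 2P.
Short run: 468 − 2P = 88 + 2P gives 380 = 4P, so P = 95 and Y = 468 − 2·95 = 278.
Y = 278 is below potential 316; expectations adjust and SRAS shifts right until Y = 316.
Long run: on the new AD curve, 316 = 468 − 2P gives P = 76.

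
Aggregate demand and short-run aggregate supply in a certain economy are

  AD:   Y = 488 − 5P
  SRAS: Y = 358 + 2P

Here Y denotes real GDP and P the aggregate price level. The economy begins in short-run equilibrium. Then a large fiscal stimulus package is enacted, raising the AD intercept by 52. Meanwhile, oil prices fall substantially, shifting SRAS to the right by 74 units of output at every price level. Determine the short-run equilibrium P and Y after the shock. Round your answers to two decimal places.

After both shocks: AD is Y = 540 − 5P and SRAS is Y = 432 + 2P.
Setting them equal: 108 = 7P, so P = 15.43.
Substituting into AD, Y = 462.86.

P = 15.43, Y = 462.86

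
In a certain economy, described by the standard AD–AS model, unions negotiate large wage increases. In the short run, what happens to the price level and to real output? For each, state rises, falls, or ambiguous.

Price level: rises; output: falls

This is an adverse supply shock: SRAS shifts left.
Moving along the downward-sloping AD curve, P rises and Y falls.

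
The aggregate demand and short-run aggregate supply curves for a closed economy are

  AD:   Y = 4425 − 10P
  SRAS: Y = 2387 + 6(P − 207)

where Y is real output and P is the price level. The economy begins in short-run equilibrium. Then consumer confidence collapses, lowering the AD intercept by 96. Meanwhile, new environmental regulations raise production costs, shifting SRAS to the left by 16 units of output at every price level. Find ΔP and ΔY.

ΔP = -5, ΔY = -46

After both shocks: AD is Y = 4329 − 10P and SRAS is Y = 1129 + 6P.
Setting them equal: 3200 = 16P, so P = 200.
Y = 4329 − 10·200 = 2329.
Initially P = 205, Y = 2375, so ΔP = -5 and ΔY = -46.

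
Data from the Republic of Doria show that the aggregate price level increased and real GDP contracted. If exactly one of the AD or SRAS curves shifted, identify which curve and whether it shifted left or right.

SRAS shifted left

P rose and Y fell. An AD shift moves P and Y in the same direction; an SRAS shift moves them in opposite directions.
Here P and Y moved in opposite directions, so the SRAS curve shifted.
Since Y fell, SRAS shifted left.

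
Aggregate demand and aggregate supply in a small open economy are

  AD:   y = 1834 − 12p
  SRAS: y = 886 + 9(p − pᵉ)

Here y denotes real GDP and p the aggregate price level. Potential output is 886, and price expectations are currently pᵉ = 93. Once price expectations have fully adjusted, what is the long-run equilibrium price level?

Short run: with pᵉ = 93, SRAS is y = 49 + 9p. Setting AD = SRAS gives 1785 = 21p, so p = 85 and y = 1834 − 12·85 = 814.
Output 814 is below potential 886, so over time expected prices fall and SRAS shifts right until y returns to 886.
Long run: y = 886 on the AD curve gives 886 = 1834 − 12p, so p = 79.

Long-run p = 79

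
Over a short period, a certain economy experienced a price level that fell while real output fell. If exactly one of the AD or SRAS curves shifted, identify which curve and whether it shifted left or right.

AD shifted left

P fell and Y fell. An AD shift moves P and Y in the same direction; an SRAS shift moves them in opposite directions.
Here P and Y moved in the same direction, so the AD curve shifted.
Since Y fell, AD shifted left.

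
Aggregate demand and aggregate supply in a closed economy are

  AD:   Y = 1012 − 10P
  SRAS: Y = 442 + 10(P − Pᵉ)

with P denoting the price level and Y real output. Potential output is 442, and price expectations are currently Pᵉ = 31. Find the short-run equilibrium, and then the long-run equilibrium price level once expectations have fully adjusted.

Short run: P = 44, Y = 572. Long run: P = 57.

Short run: with Pᵉ = 31, SRAS is Y = 132 + 10P. Setting AD = SRAS gives 880 = 20P, so P = 44 and Y = 1012 − 10·44 = 572.
Output 572 is above potential 442, so over time expected prices rise and SRAS shifts left until Y returns to 442.
Long run: Y = 442 on the AD curve gives 442 = 1012 − 10P, so P = 57.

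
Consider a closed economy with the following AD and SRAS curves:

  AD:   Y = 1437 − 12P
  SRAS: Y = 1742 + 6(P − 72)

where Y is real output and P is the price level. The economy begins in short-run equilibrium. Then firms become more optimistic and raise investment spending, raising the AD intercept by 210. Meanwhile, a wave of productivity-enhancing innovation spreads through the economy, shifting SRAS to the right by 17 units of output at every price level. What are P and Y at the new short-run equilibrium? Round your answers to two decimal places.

After both shocks: AD is Y = 1647 − 12P and SRAS is Y = 1327 + 6P.
Setting them equal: 320 = 18P, so P = 17.78.
Substituting into AD, Y = 1433.67.

P = 17.78, Y = 1433.67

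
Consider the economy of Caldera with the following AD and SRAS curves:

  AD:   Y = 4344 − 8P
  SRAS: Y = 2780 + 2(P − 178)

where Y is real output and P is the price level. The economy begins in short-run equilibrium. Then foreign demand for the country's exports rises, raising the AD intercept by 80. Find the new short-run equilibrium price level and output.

P = 200, Y = 2824

This is a positive demand shock: AD shifts right.
New AD: Y = 4424 − 8P.
SRAS can be written Y = 2424 + 2P.
Set AD = SRAS: 4424 − 8P = 2424 + 2P, so 2000 = 10P and P = 200.
Y = 4424 − 8·200 = 2824.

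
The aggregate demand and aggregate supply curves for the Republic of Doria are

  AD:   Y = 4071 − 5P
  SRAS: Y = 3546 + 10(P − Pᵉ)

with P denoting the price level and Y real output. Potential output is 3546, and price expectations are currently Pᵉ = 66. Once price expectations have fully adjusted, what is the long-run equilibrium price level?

Short run: with Pᵉ = 66, SRAS is Y = 2886 + 10P. Setting AD = SRAS gives 1185 = 15P, so P = 79 and Y = 4071 − 5·79 = 3676.
Output 3676 is above potential 3546, so over time expected prices rise and SRAS shifts left until Y returns to 3546.
Long run: Y = 3546 on the AD curve gives 3546 = 4071 − 5P, so P = 105.

Long-run P = 105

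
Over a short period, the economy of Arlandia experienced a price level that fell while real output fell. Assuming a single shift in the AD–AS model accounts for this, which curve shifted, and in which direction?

AD shifted left

P fell and Y fell. An AD shift moves P and Y in the same direction; an SRAS shift moves them in opposite directions.
Here P and Y moved in the same direction, so the AD curve shifted.
Since Y fell, AD shifted left.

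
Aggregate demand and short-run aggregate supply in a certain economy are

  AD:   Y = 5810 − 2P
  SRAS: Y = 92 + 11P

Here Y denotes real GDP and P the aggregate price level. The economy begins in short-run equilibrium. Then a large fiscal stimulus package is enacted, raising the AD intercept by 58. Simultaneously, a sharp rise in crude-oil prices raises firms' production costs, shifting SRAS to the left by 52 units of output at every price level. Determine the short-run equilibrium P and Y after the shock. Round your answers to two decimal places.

After both shocks: AD is Y = 5868 − 2P and SRAS is Y = 40 + 11P.
Setting them equal: 5828 = 13P, so P = 448.31.
Substituting into AD, Y = 4971.38.

P = 448.31, Y = 4971.38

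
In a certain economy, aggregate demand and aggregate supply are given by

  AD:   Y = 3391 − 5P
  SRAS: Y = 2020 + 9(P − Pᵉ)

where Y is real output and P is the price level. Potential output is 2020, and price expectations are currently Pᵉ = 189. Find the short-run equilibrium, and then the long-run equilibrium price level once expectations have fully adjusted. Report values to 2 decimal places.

Short run: with Pᵉ = 189, SRAS is Y = 319 + 9P. Setting AD = SRAS gives 3072 = 14P, so P = 219.43 and Y = 3391 − 5P = 2293.86.
Output 2293.86 is above potential 2020, so over time expected prices rise and SRAS shifts left until Y returns to 2020.
Long run: Y = 2020 on the AD curve gives 2020 = 3391 − 5P, so P = 274.20.

Short run: P = 219.43, Y = 2293.86. Long run: P = 274.20.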